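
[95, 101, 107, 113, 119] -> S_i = 95 + 6*i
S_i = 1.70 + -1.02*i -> [1.7, 0.68, -0.34, -1.36, -2.38]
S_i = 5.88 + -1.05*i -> [5.88, 4.83, 3.78, 2.73, 1.68]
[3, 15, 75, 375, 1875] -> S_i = 3*5^i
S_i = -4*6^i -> [-4, -24, -144, -864, -5184]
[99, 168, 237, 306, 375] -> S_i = 99 + 69*i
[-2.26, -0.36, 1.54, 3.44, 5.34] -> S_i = -2.26 + 1.90*i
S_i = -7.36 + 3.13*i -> [-7.36, -4.23, -1.1, 2.03, 5.16]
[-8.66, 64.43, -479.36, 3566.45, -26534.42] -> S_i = -8.66*(-7.44)^i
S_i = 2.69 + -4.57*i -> [2.69, -1.88, -6.45, -11.02, -15.59]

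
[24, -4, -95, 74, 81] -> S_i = Random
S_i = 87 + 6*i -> [87, 93, 99, 105, 111]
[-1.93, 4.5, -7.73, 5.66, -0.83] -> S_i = Random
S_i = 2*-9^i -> [2, -18, 162, -1458, 13122]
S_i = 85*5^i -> [85, 425, 2125, 10625, 53125]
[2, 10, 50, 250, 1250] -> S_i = 2*5^i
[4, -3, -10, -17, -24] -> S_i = 4 + -7*i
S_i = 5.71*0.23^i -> [5.71, 1.31, 0.3, 0.07, 0.02]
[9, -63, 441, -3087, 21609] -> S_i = 9*-7^i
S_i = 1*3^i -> [1, 3, 9, 27, 81]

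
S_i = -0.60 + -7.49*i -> [-0.6, -8.09, -15.58, -23.07, -30.56]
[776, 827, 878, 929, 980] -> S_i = 776 + 51*i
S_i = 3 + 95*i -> [3, 98, 193, 288, 383]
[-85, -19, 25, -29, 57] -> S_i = Random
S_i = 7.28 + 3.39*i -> [7.28, 10.67, 14.06, 17.45, 20.84]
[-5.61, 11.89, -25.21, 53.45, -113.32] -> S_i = -5.61*(-2.12)^i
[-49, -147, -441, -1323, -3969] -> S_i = -49*3^i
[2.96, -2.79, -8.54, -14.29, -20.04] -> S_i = 2.96 + -5.75*i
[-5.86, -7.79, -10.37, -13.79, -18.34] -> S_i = -5.86*1.33^i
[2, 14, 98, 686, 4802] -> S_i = 2*7^i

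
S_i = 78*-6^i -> [78, -468, 2808, -16848, 101088]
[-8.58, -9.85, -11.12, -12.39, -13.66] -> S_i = -8.58 + -1.27*i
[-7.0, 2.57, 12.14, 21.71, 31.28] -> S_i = -7.00 + 9.57*i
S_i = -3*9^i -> [-3, -27, -243, -2187, -19683]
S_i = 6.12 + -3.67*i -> [6.12, 2.45, -1.22, -4.89, -8.56]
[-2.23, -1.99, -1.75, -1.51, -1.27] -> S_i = -2.23 + 0.24*i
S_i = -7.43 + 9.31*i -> [-7.43, 1.88, 11.19, 20.5, 29.81]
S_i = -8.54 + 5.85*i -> [-8.54, -2.69, 3.16, 9.01, 14.86]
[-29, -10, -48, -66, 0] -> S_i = Random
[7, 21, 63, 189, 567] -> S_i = 7*3^i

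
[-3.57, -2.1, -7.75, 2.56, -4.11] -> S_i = Random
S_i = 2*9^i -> [2, 18, 162, 1458, 13122]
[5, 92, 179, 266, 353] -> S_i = 5 + 87*i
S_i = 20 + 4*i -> [20, 24, 28, 32, 36]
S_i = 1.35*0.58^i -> [1.35, 0.78, 0.45, 0.26, 0.15]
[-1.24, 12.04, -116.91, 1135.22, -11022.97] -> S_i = -1.24*(-9.71)^i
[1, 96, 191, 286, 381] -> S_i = 1 + 95*i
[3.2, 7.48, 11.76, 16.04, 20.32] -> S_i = 3.20 + 4.28*i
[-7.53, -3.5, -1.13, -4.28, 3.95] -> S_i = Random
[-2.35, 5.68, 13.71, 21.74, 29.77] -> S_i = -2.35 + 8.03*i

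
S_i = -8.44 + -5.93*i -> [-8.44, -14.37, -20.3, -26.23, -32.16]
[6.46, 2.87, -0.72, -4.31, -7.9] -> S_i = 6.46 + -3.59*i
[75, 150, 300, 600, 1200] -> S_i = 75*2^i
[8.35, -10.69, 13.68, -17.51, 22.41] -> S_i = 8.35*(-1.28)^i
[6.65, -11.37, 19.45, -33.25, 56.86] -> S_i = 6.65*(-1.71)^i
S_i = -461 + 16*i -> [-461, -445, -429, -413, -397]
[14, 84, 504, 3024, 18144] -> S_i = 14*6^i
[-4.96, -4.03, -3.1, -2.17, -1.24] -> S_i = -4.96 + 0.93*i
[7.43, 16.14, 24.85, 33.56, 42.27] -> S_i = 7.43 + 8.71*i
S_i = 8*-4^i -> [8, -32, 128, -512, 2048]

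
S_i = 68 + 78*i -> [68, 146, 224, 302, 380]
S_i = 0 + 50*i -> [0, 50, 100, 150, 200]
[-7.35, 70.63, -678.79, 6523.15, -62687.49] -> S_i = -7.35*(-9.61)^i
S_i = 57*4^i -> [57, 228, 912, 3648, 14592]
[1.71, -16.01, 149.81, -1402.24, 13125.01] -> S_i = 1.71*(-9.36)^i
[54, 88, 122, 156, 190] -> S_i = 54 + 34*i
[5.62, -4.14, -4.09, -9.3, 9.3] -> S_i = Random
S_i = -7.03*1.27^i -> [-7.03, -8.93, -11.34, -14.4, -18.29]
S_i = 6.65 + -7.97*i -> [6.65, -1.32, -9.29, -17.26, -25.23]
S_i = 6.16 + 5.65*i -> [6.16, 11.81, 17.46, 23.11, 28.76]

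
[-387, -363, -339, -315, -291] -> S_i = -387 + 24*i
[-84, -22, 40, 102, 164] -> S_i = -84 + 62*i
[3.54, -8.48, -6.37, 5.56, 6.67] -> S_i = Random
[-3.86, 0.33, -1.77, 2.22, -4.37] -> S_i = Random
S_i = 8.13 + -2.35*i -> [8.13, 5.78, 3.43, 1.08, -1.27]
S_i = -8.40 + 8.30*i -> [-8.4, -0.1, 8.2, 16.5, 24.8]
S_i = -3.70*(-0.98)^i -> [-3.7, 3.63, -3.55, 3.48, -3.41]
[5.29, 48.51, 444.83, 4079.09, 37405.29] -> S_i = 5.29*9.17^i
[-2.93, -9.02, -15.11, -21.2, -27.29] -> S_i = -2.93 + -6.09*i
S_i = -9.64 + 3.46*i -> [-9.64, -6.18, -2.72, 0.74, 4.2]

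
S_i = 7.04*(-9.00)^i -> [7.04, -63.36, 570.24, -5132.16, 46189.44]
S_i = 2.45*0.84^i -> [2.45, 2.06, 1.73, 1.45, 1.22]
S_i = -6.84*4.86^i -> [-6.84, -33.24, -161.56, -785.17, -3815.94]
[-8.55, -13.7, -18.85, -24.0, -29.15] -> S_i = -8.55 + -5.15*i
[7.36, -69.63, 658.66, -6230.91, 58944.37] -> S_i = 7.36*(-9.46)^i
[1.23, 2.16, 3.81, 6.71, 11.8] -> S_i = 1.23*1.76^i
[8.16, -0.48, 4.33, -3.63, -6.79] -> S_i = Random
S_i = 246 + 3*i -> [246, 249, 252, 255, 258]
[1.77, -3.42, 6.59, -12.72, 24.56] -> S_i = 1.77*(-1.93)^i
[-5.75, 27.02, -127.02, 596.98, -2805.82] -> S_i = -5.75*(-4.70)^i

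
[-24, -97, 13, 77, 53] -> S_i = Random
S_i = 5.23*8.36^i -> [5.23, 43.72, 365.52, 3055.77, 25546.23]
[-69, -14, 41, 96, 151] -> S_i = -69 + 55*i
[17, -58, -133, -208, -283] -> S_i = 17 + -75*i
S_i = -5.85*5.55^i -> [-5.85, -32.47, -180.19, -1000.08, -5550.44]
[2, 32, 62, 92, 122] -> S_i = 2 + 30*i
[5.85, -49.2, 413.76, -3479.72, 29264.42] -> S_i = 5.85*(-8.41)^i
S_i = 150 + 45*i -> [150, 195, 240, 285, 330]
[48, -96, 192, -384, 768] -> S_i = 48*-2^i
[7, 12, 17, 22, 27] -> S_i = 7 + 5*i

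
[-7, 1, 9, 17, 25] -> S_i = -7 + 8*i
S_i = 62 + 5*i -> [62, 67, 72, 77, 82]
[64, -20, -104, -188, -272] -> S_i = 64 + -84*i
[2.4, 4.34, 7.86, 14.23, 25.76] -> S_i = 2.40*1.81^i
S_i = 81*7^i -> [81, 567, 3969, 27783, 194481]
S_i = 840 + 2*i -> [840, 842, 844, 846, 848]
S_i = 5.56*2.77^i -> [5.56, 15.4, 42.66, 118.17, 327.34]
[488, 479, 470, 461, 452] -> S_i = 488 + -9*i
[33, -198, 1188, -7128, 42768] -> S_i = 33*-6^i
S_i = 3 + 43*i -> [3, 46, 89, 132, 175]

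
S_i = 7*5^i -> [7, 35, 175, 875, 4375]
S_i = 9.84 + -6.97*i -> [9.84, 2.87, -4.1, -11.07, -18.04]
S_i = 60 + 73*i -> [60, 133, 206, 279, 352]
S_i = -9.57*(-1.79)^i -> [-9.57, 17.13, -30.66, 54.89, -98.25]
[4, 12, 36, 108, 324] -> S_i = 4*3^i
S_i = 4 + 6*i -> [4, 10, 16, 22, 28]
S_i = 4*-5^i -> [4, -20, 100, -500, 2500]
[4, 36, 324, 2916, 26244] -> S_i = 4*9^i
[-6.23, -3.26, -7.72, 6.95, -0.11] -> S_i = Random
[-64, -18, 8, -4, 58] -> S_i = Random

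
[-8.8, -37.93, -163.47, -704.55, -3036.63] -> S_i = -8.80*4.31^i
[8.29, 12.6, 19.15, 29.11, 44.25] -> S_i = 8.29*1.52^i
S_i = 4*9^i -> [4, 36, 324, 2916, 26244]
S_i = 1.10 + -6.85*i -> [1.1, -5.75, -12.6, -19.45, -26.3]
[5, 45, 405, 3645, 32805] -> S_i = 5*9^i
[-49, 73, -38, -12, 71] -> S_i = Random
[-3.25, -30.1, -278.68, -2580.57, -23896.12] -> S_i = -3.25*9.26^i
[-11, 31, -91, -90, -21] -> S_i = Random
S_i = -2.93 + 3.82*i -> [-2.93, 0.89, 4.71, 8.53, 12.35]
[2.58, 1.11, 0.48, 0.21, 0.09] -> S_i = 2.58*0.43^i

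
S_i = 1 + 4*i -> [1, 5, 9, 13, 17]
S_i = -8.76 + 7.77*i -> [-8.76, -0.99, 6.78, 14.55, 22.32]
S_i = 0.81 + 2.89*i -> [0.81, 3.7, 6.59, 9.48, 12.37]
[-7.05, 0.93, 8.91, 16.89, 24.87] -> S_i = -7.05 + 7.98*i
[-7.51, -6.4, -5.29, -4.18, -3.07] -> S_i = -7.51 + 1.11*i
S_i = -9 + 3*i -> [-9, -6, -3, 0, 3]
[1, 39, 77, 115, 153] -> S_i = 1 + 38*i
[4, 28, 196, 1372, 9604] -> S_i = 4*7^i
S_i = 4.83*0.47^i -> [4.83, 2.27, 1.07, 0.5, 0.24]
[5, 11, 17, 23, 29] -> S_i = 5 + 6*i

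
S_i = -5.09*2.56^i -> [-5.09, -13.03, -33.36, -85.4, -218.61]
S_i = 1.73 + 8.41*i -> [1.73, 10.14, 18.55, 26.96, 35.37]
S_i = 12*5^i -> [12, 60, 300, 1500, 7500]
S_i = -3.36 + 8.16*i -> [-3.36, 4.8, 12.96, 21.12, 29.28]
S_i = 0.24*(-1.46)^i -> [0.24, -0.35, 0.51, -0.75, 1.09]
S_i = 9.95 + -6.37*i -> [9.95, 3.58, -2.79, -9.16, -15.53]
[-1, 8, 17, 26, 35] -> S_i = -1 + 9*i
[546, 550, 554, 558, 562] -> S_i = 546 + 4*i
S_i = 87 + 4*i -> [87, 91, 95, 99, 103]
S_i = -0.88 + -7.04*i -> [-0.88, -7.92, -14.96, -22.0, -29.04]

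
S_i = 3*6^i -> [3, 18, 108, 648, 3888]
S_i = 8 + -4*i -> [8, 4, 0, -4, -8]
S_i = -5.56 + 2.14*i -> [-5.56, -3.42, -1.28, 0.86, 3.0]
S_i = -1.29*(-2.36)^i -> [-1.29, 3.04, -7.18, 16.96, -40.02]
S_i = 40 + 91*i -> [40, 131, 222, 313, 404]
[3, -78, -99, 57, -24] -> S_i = Random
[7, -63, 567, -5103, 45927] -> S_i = 7*-9^i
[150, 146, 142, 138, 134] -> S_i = 150 + -4*i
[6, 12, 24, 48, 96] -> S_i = 6*2^i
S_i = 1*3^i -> [1, 3, 9, 27, 81]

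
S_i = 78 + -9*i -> [78, 69, 60, 51, 42]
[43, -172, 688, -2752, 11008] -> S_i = 43*-4^i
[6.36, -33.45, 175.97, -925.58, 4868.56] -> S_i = 6.36*(-5.26)^i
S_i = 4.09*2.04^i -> [4.09, 8.34, 17.02, 34.72, 70.83]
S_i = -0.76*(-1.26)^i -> [-0.76, 0.96, -1.21, 1.52, -1.92]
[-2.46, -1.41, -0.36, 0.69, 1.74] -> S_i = -2.46 + 1.05*i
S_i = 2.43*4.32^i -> [2.43, 10.5, 45.35, 195.91, 846.33]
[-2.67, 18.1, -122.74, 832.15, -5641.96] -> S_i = -2.67*(-6.78)^i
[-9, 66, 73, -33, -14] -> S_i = Random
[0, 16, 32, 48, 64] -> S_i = 0 + 16*i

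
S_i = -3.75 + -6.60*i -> [-3.75, -10.35, -16.95, -23.55, -30.15]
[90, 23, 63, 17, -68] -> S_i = Random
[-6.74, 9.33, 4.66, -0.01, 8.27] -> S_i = Random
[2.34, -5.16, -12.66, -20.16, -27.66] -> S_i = 2.34 + -7.50*i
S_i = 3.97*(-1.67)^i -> [3.97, -6.63, 11.07, -18.49, 30.88]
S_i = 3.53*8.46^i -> [3.53, 29.86, 252.65, 2137.4, 18082.4]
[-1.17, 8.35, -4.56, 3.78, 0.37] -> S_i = Random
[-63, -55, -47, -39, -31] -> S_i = -63 + 8*i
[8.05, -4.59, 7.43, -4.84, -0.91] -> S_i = Random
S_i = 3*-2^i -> [3, -6, 12, -24, 48]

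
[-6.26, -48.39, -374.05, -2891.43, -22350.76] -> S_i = -6.26*7.73^i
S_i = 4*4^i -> [4, 16, 64, 256, 1024]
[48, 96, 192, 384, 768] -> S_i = 48*2^i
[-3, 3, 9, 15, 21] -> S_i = -3 + 6*i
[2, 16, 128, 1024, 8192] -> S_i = 2*8^i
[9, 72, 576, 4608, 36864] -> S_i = 9*8^i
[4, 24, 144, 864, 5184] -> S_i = 4*6^i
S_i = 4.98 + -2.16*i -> [4.98, 2.82, 0.66, -1.5, -3.66]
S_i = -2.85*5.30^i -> [-2.85, -15.1, -80.06, -424.3, -2248.79]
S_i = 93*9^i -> [93, 837, 7533, 67797, 610173]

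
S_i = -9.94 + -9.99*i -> [-9.94, -19.93, -29.92, -39.91, -49.9]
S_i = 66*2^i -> [66, 132, 264, 528, 1056]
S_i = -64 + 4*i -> [-64, -60, -56, -52, -48]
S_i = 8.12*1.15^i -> [8.12, 9.34, 10.74, 12.35, 14.2]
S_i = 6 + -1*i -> [6, 5, 4, 3, 2]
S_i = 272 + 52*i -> [272, 324, 376, 428, 480]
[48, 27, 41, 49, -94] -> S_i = Random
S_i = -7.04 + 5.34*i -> [-7.04, -1.7, 3.64, 8.98, 14.32]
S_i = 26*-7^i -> [26, -182, 1274, -8918, 62426]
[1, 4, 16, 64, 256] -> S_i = 1*4^i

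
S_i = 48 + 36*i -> [48, 84, 120, 156, 192]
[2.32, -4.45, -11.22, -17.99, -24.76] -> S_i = 2.32 + -6.77*i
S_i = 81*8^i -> [81, 648, 5184, 41472, 331776]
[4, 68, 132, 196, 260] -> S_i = 4 + 64*i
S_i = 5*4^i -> [5, 20, 80, 320, 1280]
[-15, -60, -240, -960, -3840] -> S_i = -15*4^i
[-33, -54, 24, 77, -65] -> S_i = Random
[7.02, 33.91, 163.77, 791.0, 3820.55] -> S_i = 7.02*4.83^i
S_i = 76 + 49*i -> [76, 125, 174, 223, 272]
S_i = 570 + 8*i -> [570, 578, 586, 594, 602]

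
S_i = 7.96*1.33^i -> [7.96, 10.59, 14.08, 18.73, 24.91]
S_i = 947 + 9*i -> [947, 956, 965, 974, 983]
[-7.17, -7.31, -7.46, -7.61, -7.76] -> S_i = -7.17*1.02^i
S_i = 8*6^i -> [8, 48, 288, 1728, 10368]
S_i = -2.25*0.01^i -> [-2.25, -0.02, -0.0, -0.0, -0.0]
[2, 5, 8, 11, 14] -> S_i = 2 + 3*i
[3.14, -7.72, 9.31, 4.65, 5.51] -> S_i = Random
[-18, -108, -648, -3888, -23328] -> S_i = -18*6^i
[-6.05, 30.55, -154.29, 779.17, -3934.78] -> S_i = -6.05*(-5.05)^i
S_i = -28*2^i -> [-28, -56, -112, -224, -448]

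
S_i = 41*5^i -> [41, 205, 1025, 5125, 25625]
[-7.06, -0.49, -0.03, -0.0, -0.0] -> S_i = -7.06*0.07^i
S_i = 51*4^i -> [51, 204, 816, 3264, 13056]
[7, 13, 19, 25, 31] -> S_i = 7 + 6*i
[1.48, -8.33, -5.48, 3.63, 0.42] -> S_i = Random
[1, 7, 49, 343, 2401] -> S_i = 1*7^i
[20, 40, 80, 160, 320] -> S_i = 20*2^i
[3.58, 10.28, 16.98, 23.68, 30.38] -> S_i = 3.58 + 6.70*i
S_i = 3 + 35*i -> [3, 38, 73, 108, 143]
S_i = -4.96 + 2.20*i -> [-4.96, -2.76, -0.56, 1.64, 3.84]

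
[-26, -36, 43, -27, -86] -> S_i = Random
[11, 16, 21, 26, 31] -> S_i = 11 + 5*i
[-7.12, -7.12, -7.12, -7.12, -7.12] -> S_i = -7.12*1.00^i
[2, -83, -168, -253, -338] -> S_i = 2 + -85*i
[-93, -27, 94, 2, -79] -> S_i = Random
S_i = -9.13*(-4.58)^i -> [-9.13, 41.82, -191.51, 877.14, -4017.29]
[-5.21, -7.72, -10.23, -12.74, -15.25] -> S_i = -5.21 + -2.51*i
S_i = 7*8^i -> [7, 56, 448, 3584, 28672]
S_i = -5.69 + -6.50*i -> [-5.69, -12.19, -18.69, -25.19, -31.69]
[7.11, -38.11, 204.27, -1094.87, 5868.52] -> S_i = 7.11*(-5.36)^i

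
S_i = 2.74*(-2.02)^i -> [2.74, -5.53, 11.18, -22.58, 45.62]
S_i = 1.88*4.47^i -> [1.88, 8.4, 37.56, 167.91, 750.56]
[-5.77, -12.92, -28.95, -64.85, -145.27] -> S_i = -5.77*2.24^i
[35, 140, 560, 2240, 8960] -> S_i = 35*4^i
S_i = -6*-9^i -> [-6, 54, -486, 4374, -39366]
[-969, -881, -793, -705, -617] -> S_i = -969 + 88*i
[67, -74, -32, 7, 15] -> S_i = Random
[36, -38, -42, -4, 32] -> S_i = Random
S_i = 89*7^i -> [89, 623, 4361, 30527, 213689]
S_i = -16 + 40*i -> [-16, 24, 64, 104, 144]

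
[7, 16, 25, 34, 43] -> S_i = 7 + 9*i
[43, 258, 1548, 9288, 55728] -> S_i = 43*6^i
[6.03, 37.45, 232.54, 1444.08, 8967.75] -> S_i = 6.03*6.21^i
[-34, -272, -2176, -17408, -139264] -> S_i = -34*8^i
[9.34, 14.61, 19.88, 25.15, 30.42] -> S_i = 9.34 + 5.27*i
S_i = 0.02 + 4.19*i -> [0.02, 4.21, 8.4, 12.59, 16.78]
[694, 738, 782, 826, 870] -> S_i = 694 + 44*i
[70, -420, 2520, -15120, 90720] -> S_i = 70*-6^i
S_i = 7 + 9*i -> [7, 16, 25, 34, 43]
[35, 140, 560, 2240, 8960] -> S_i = 35*4^i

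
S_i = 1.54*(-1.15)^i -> [1.54, -1.77, 2.04, -2.34, 2.69]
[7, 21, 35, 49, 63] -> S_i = 7 + 14*i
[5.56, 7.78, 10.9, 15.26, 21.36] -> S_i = 5.56*1.40^i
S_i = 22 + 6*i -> [22, 28, 34, 40, 46]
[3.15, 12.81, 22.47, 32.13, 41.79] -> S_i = 3.15 + 9.66*i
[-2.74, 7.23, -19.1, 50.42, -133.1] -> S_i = -2.74*(-2.64)^i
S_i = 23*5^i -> [23, 115, 575, 2875, 14375]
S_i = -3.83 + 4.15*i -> [-3.83, 0.32, 4.47, 8.62, 12.77]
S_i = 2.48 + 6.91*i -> [2.48, 9.39, 16.3, 23.21, 30.12]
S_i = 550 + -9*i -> [550, 541, 532, 523, 514]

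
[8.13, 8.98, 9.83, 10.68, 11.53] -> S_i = 8.13 + 0.85*i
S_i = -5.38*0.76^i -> [-5.38, -4.09, -3.11, -2.36, -1.79]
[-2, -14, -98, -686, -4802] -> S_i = -2*7^i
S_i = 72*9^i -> [72, 648, 5832, 52488, 472392]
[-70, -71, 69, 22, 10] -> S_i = Random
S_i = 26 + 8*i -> [26, 34, 42, 50, 58]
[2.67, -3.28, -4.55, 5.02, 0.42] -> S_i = Random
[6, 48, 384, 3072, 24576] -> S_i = 6*8^i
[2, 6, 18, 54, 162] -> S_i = 2*3^i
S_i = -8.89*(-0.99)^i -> [-8.89, 8.8, -8.71, 8.63, -8.54]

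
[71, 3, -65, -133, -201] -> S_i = 71 + -68*i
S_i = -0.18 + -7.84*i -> [-0.18, -8.02, -15.86, -23.7, -31.54]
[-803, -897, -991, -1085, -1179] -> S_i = -803 + -94*i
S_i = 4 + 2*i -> [4, 6, 8, 10, 12]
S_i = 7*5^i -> [7, 35, 175, 875, 4375]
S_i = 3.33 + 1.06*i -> [3.33, 4.39, 5.45, 6.51, 7.57]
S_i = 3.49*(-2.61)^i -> [3.49, -9.11, 23.77, -62.05, 161.95]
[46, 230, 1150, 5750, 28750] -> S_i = 46*5^i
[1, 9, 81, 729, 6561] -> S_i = 1*9^i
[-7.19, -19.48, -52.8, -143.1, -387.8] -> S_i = -7.19*2.71^i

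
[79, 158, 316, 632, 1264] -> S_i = 79*2^i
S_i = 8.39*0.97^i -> [8.39, 8.14, 7.89, 7.66, 7.43]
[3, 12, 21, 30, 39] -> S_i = 3 + 9*i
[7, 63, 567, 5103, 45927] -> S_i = 7*9^i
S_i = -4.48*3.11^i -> [-4.48, -13.93, -43.33, -134.76, -419.1]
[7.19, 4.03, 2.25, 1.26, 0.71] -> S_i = 7.19*0.56^i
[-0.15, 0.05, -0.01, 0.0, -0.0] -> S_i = -0.15*(-0.31)^i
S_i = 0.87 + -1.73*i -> [0.87, -0.86, -2.59, -4.32, -6.05]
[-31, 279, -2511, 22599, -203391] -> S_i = -31*-9^i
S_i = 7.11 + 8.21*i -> [7.11, 15.32, 23.53, 31.74, 39.95]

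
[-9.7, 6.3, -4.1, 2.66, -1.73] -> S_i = -9.70*(-0.65)^i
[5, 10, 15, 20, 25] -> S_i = 5 + 5*i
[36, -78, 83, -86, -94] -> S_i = Random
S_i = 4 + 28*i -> [4, 32, 60, 88, 116]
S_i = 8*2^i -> [8, 16, 32, 64, 128]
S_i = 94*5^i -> [94, 470, 2350, 11750, 58750]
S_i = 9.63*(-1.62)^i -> [9.63, -15.6, 25.27, -40.94, 66.33]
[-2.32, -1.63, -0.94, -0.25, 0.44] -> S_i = -2.32 + 0.69*i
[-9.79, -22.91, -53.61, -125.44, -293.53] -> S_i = -9.79*2.34^i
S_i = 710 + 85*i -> [710, 795, 880, 965, 1050]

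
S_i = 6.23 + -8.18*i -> [6.23, -1.95, -10.13, -18.31, -26.49]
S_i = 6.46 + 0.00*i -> [6.46, 6.46, 6.46, 6.46, 6.46]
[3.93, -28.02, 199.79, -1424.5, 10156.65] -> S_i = 3.93*(-7.13)^i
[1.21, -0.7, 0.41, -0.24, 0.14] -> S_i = 1.21*(-0.58)^i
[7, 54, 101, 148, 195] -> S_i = 7 + 47*i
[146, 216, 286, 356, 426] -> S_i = 146 + 70*i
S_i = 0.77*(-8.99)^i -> [0.77, -6.92, 62.23, -559.46, 5029.55]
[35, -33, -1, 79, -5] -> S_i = Random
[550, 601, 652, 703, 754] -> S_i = 550 + 51*i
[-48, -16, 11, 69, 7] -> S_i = Random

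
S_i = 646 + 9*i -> [646, 655, 664, 673, 682]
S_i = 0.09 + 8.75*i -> [0.09, 8.84, 17.59, 26.34, 35.09]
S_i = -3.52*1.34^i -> [-3.52, -4.72, -6.32, -8.47, -11.35]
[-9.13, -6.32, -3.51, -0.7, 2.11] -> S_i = -9.13 + 2.81*i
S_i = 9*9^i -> [9, 81, 729, 6561, 59049]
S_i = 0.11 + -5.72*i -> [0.11, -5.61, -11.33, -17.05, -22.77]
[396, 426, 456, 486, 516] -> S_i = 396 + 30*i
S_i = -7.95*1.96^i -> [-7.95, -15.58, -30.54, -59.86, -117.33]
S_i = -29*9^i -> [-29, -261, -2349, -21141, -190269]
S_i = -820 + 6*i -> [-820, -814, -808, -802, -796]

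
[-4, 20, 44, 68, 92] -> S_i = -4 + 24*i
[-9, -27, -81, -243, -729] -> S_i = -9*3^i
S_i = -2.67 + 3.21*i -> [-2.67, 0.54, 3.75, 6.96, 10.17]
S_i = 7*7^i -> [7, 49, 343, 2401, 16807]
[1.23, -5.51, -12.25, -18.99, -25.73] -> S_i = 1.23 + -6.74*i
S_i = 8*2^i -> [8, 16, 32, 64, 128]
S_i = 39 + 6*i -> [39, 45, 51, 57, 63]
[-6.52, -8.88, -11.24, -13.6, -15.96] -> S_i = -6.52 + -2.36*i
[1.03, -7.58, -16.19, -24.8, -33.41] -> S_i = 1.03 + -8.61*i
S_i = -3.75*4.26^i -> [-3.75, -15.98, -68.05, -289.91, -1235.01]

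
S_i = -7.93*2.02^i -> [-7.93, -16.02, -32.36, -65.36, -132.03]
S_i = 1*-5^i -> [1, -5, 25, -125, 625]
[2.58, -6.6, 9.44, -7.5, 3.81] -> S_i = Random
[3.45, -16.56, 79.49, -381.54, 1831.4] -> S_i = 3.45*(-4.80)^i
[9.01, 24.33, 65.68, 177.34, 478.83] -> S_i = 9.01*2.70^i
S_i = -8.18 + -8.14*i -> [-8.18, -16.32, -24.46, -32.6, -40.74]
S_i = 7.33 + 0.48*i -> [7.33, 7.81, 8.29, 8.77, 9.25]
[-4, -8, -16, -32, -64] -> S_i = -4*2^i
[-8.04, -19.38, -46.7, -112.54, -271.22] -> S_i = -8.04*2.41^i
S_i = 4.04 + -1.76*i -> [4.04, 2.28, 0.52, -1.24, -3.0]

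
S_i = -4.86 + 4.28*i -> [-4.86, -0.58, 3.7, 7.98, 12.26]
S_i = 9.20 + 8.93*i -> [9.2, 18.13, 27.06, 35.99, 44.92]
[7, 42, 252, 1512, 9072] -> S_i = 7*6^i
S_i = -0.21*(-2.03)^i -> [-0.21, 0.43, -0.87, 1.76, -3.57]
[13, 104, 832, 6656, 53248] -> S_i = 13*8^i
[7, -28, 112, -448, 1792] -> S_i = 7*-4^i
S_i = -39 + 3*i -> [-39, -36, -33, -30, -27]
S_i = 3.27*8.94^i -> [3.27, 29.23, 261.35, 2336.47, 20888.05]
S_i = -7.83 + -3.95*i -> [-7.83, -11.78, -15.73, -19.68, -23.63]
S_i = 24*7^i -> [24, 168, 1176, 8232, 57624]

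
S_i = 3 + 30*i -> [3, 33, 63, 93, 123]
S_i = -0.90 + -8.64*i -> [-0.9, -9.54, -18.18, -26.82, -35.46]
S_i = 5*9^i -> [5, 45, 405, 3645, 32805]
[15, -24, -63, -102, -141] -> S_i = 15 + -39*i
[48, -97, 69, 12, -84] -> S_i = Random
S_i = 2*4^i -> [2, 8, 32, 128, 512]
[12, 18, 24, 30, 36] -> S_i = 12 + 6*i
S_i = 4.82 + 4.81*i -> [4.82, 9.63, 14.44, 19.25, 24.06]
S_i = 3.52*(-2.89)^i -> [3.52, -10.17, 29.4, -84.96, 245.55]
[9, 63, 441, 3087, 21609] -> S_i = 9*7^i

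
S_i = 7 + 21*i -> [7, 28, 49, 70, 91]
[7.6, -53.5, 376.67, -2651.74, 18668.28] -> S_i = 7.60*(-7.04)^i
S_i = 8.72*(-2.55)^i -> [8.72, -22.24, 56.7, -144.59, 368.7]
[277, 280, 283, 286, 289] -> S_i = 277 + 3*i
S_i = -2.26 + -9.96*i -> [-2.26, -12.22, -22.18, -32.14, -42.1]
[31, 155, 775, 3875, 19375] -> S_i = 31*5^i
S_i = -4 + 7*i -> [-4, 3, 10, 17, 24]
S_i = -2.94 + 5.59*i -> [-2.94, 2.65, 8.24, 13.83, 19.42]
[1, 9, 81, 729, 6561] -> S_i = 1*9^i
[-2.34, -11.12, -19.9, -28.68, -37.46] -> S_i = -2.34 + -8.78*i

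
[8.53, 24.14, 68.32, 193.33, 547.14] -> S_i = 8.53*2.83^i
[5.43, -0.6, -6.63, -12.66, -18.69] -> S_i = 5.43 + -6.03*i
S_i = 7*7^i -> [7, 49, 343, 2401, 16807]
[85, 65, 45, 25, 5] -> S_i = 85 + -20*i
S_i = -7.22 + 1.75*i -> [-7.22, -5.47, -3.72, -1.97, -0.22]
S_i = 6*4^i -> [6, 24, 96, 384, 1536]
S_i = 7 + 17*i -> [7, 24, 41, 58, 75]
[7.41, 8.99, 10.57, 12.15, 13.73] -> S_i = 7.41 + 1.58*i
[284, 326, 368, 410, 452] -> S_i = 284 + 42*i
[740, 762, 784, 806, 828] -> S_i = 740 + 22*i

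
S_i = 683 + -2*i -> [683, 681, 679, 677, 675]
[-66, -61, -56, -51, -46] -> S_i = -66 + 5*i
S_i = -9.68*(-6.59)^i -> [-9.68, 63.79, -420.38, 2770.33, -18256.48]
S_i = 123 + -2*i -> [123, 121, 119, 117, 115]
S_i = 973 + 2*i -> [973, 975, 977, 979, 981]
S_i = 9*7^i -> [9, 63, 441, 3087, 21609]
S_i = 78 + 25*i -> [78, 103, 128, 153, 178]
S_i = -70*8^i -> [-70, -560, -4480, -35840, -286720]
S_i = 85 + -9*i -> [85, 76, 67, 58, 49]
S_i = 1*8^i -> [1, 8, 64, 512, 4096]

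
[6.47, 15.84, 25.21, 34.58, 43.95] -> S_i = 6.47 + 9.37*i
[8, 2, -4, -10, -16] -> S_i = 8 + -6*i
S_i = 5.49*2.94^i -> [5.49, 16.14, 47.45, 139.51, 410.17]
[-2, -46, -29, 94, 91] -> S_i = Random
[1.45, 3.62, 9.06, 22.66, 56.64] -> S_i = 1.45*2.50^i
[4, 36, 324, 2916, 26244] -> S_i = 4*9^i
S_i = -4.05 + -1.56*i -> [-4.05, -5.61, -7.17, -8.73, -10.29]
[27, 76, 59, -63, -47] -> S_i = Random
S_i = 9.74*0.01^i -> [9.74, 0.1, 0.0, 0.0, 0.0]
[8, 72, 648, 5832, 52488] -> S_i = 8*9^i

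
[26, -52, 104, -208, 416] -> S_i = 26*-2^i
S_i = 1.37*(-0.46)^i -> [1.37, -0.63, 0.29, -0.13, 0.06]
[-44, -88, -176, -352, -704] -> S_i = -44*2^i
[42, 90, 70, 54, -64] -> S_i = Random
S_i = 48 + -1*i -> [48, 47, 46, 45, 44]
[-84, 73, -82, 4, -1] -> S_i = Random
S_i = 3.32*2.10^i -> [3.32, 6.97, 14.64, 30.75, 64.57]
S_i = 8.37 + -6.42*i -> [8.37, 1.95, -4.47, -10.89, -17.31]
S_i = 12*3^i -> [12, 36, 108, 324, 972]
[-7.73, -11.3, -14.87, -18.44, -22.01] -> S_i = -7.73 + -3.57*i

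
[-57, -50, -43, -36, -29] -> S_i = -57 + 7*i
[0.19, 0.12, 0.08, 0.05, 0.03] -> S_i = 0.19*0.63^i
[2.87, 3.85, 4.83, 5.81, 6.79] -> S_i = 2.87 + 0.98*i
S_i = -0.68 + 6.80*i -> [-0.68, 6.12, 12.92, 19.72, 26.52]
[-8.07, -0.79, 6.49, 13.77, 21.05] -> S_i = -8.07 + 7.28*i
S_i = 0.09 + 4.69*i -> [0.09, 4.78, 9.47, 14.16, 18.85]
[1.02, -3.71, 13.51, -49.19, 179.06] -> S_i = 1.02*(-3.64)^i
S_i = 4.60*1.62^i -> [4.6, 7.45, 12.07, 19.56, 31.68]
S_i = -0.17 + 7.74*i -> [-0.17, 7.57, 15.31, 23.05, 30.79]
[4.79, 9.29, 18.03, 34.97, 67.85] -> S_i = 4.79*1.94^i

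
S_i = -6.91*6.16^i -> [-6.91, -42.57, -262.2, -1615.18, -9949.49]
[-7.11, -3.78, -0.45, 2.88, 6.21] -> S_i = -7.11 + 3.33*i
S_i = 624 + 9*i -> [624, 633, 642, 651, 660]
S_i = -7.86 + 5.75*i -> [-7.86, -2.11, 3.64, 9.39, 15.14]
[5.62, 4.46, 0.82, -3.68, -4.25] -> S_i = Random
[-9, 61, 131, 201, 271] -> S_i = -9 + 70*i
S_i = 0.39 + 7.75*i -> [0.39, 8.14, 15.89, 23.64, 31.39]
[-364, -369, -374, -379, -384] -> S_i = -364 + -5*i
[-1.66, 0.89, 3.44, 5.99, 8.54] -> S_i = -1.66 + 2.55*i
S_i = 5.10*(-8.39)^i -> [5.1, -42.79, 359.0, -3012.01, 25270.74]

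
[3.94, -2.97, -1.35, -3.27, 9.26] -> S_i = Random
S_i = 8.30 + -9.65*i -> [8.3, -1.35, -11.0, -20.65, -30.3]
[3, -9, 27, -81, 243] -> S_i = 3*-3^i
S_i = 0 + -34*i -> [0, -34, -68, -102, -136]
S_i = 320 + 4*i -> [320, 324, 328, 332, 336]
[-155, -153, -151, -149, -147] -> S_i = -155 + 2*i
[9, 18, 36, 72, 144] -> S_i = 9*2^i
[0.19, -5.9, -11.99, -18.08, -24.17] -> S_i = 0.19 + -6.09*i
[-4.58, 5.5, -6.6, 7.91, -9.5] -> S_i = -4.58*(-1.20)^i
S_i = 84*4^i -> [84, 336, 1344, 5376, 21504]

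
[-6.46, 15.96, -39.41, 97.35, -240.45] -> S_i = -6.46*(-2.47)^i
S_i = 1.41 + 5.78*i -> [1.41, 7.19, 12.97, 18.75, 24.53]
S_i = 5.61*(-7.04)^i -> [5.61, -39.49, 278.04, -1957.41, 13780.14]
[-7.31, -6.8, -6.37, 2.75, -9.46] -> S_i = Random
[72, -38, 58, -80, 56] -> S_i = Random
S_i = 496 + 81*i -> [496, 577, 658, 739, 820]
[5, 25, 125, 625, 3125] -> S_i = 5*5^i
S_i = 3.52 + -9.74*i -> [3.52, -6.22, -15.96, -25.7, -35.44]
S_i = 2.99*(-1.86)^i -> [2.99, -5.56, 10.34, -19.24, 35.79]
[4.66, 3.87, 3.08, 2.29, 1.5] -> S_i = 4.66 + -0.79*i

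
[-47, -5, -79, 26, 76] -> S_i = Random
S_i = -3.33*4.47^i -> [-3.33, -14.89, -66.54, -297.42, -1329.46]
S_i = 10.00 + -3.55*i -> [10.0, 6.45, 2.9, -0.65, -4.2]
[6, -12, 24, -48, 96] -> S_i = 6*-2^i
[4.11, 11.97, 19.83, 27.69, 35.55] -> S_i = 4.11 + 7.86*i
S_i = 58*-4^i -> [58, -232, 928, -3712, 14848]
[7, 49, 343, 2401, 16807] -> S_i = 7*7^i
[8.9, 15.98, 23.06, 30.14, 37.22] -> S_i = 8.90 + 7.08*i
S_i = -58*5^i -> [-58, -290, -1450, -7250, -36250]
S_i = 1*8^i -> [1, 8, 64, 512, 4096]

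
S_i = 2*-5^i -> [2, -10, 50, -250, 1250]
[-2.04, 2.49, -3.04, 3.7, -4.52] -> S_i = -2.04*(-1.22)^i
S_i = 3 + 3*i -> [3, 6, 9, 12, 15]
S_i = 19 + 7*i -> [19, 26, 33, 40, 47]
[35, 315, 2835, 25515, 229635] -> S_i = 35*9^i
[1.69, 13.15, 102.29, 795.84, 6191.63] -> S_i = 1.69*7.78^i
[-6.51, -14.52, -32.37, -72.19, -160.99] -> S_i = -6.51*2.23^i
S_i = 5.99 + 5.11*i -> [5.99, 11.1, 16.21, 21.32, 26.43]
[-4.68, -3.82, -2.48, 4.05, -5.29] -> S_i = Random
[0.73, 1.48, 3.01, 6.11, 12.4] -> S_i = 0.73*2.03^i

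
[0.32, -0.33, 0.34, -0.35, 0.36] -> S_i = 0.32*(-1.03)^i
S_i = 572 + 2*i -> [572, 574, 576, 578, 580]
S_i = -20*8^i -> [-20, -160, -1280, -10240, -81920]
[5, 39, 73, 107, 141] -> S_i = 5 + 34*i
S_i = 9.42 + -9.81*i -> [9.42, -0.39, -10.2, -20.01, -29.82]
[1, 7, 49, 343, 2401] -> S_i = 1*7^i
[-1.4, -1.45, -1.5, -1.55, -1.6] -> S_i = -1.40 + -0.05*i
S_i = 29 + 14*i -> [29, 43, 57, 71, 85]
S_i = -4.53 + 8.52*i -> [-4.53, 3.99, 12.51, 21.03, 29.55]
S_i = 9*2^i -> [9, 18, 36, 72, 144]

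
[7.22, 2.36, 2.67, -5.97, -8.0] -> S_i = Random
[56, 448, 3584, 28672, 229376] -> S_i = 56*8^i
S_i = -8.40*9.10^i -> [-8.4, -76.44, -695.6, -6330.0, -57602.97]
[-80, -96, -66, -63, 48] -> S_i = Random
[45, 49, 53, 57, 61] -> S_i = 45 + 4*i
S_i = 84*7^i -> [84, 588, 4116, 28812, 201684]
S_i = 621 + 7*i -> [621, 628, 635, 642, 649]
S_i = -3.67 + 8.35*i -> [-3.67, 4.68, 13.03, 21.38, 29.73]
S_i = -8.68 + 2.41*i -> [-8.68, -6.27, -3.86, -1.45, 0.96]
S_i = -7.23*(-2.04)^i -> [-7.23, 14.75, -30.09, 61.38, -125.22]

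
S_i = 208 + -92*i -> [208, 116, 24, -68, -160]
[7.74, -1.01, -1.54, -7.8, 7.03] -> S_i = Random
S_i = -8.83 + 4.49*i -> [-8.83, -4.34, 0.15, 4.64, 9.13]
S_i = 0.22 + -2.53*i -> [0.22, -2.31, -4.84, -7.37, -9.9]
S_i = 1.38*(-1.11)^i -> [1.38, -1.53, 1.7, -1.89, 2.09]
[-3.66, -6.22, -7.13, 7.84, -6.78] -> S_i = Random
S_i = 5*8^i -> [5, 40, 320, 2560, 20480]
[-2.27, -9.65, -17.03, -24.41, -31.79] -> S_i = -2.27 + -7.38*i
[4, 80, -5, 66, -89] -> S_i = Random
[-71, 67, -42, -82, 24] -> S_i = Random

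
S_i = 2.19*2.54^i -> [2.19, 5.56, 14.13, 35.89, 91.15]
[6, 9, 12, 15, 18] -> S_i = 6 + 3*i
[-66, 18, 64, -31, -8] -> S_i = Random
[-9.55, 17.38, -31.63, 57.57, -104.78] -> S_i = -9.55*(-1.82)^i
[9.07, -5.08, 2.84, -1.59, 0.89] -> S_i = 9.07*(-0.56)^i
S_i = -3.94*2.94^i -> [-3.94, -11.58, -34.06, -100.12, -294.36]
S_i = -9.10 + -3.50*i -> [-9.1, -12.6, -16.1, -19.6, -23.1]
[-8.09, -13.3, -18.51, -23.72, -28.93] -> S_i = -8.09 + -5.21*i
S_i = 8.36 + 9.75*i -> [8.36, 18.11, 27.86, 37.61, 47.36]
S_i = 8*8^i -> [8, 64, 512, 4096, 32768]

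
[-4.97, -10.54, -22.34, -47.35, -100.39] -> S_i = -4.97*2.12^i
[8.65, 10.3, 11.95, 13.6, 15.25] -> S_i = 8.65 + 1.65*i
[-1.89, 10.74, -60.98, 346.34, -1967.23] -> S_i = -1.89*(-5.68)^i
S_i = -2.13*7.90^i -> [-2.13, -16.83, -132.93, -1050.17, -8296.37]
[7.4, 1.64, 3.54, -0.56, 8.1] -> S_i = Random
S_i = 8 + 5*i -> [8, 13, 18, 23, 28]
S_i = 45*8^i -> [45, 360, 2880, 23040, 184320]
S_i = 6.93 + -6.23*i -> [6.93, 0.7, -5.53, -11.76, -17.99]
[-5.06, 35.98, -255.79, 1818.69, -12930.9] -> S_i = -5.06*(-7.11)^i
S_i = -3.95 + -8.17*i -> [-3.95, -12.12, -20.29, -28.46, -36.63]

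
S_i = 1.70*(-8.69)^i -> [1.7, -14.77, 128.38, -1115.6, 9694.56]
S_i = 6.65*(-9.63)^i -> [6.65, -64.04, 616.7, -5938.82, 57190.88]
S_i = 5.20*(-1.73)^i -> [5.2, -9.0, 15.56, -26.92, 46.58]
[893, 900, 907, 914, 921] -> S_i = 893 + 7*i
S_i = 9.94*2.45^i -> [9.94, 24.35, 59.66, 146.18, 358.14]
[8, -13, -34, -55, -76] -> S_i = 8 + -21*i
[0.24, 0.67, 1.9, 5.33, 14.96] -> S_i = 0.24*2.81^i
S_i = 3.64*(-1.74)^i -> [3.64, -6.33, 11.02, -19.18, 33.37]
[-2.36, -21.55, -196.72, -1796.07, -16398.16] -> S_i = -2.36*9.13^i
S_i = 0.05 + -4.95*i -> [0.05, -4.9, -9.85, -14.8, -19.75]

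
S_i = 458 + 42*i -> [458, 500, 542, 584, 626]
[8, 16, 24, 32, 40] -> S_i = 8 + 8*i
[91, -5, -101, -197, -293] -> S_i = 91 + -96*i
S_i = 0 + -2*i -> [0, -2, -4, -6, -8]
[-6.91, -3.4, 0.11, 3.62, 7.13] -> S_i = -6.91 + 3.51*i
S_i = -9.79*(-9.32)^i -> [-9.79, 91.24, -850.38, 7925.57, -73866.3]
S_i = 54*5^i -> [54, 270, 1350, 6750, 33750]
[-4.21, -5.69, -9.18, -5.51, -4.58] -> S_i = Random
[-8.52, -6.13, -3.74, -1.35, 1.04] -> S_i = -8.52 + 2.39*i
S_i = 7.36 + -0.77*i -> [7.36, 6.59, 5.82, 5.05, 4.28]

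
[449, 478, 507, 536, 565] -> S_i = 449 + 29*i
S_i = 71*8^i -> [71, 568, 4544, 36352, 290816]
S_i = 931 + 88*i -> [931, 1019, 1107, 1195, 1283]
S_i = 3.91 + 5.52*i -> [3.91, 9.43, 14.95, 20.47, 25.99]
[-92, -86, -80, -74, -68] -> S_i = -92 + 6*i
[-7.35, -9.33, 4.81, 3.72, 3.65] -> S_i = Random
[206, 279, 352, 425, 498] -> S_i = 206 + 73*i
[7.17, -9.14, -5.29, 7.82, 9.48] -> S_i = Random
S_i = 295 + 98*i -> [295, 393, 491, 589, 687]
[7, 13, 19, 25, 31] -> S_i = 7 + 6*i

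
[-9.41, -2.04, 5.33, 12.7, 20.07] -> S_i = -9.41 + 7.37*i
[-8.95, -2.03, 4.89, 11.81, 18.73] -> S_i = -8.95 + 6.92*i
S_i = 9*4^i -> [9, 36, 144, 576, 2304]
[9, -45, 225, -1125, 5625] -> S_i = 9*-5^i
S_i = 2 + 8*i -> [2, 10, 18, 26, 34]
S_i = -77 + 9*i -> [-77, -68, -59, -50, -41]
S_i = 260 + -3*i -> [260, 257, 254, 251, 248]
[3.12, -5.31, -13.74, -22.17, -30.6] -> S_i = 3.12 + -8.43*i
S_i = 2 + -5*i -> [2, -3, -8, -13, -18]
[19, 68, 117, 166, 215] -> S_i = 19 + 49*i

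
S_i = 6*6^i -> [6, 36, 216, 1296, 7776]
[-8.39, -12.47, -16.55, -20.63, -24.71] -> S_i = -8.39 + -4.08*i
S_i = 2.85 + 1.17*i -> [2.85, 4.02, 5.19, 6.36, 7.53]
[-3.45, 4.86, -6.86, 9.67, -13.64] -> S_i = -3.45*(-1.41)^i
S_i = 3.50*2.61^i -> [3.5, 9.14, 23.84, 62.23, 162.42]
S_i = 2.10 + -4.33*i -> [2.1, -2.23, -6.56, -10.89, -15.22]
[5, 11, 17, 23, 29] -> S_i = 5 + 6*i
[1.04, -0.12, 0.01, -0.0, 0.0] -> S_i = 1.04*(-0.12)^i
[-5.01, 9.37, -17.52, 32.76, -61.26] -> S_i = -5.01*(-1.87)^i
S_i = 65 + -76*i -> [65, -11, -87, -163, -239]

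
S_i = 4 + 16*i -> [4, 20, 36, 52, 68]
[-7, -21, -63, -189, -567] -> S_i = -7*3^i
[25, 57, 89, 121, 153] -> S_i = 25 + 32*i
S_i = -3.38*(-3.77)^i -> [-3.38, 12.74, -48.04, 181.11, -682.78]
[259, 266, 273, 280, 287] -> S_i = 259 + 7*i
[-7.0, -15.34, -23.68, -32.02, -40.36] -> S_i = -7.00 + -8.34*i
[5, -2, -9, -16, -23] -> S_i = 5 + -7*i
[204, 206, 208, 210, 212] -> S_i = 204 + 2*i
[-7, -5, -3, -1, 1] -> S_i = -7 + 2*i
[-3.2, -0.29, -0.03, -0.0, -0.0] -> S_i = -3.20*0.09^i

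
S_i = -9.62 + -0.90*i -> [-9.62, -10.52, -11.42, -12.32, -13.22]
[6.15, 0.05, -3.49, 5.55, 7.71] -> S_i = Random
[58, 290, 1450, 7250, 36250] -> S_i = 58*5^i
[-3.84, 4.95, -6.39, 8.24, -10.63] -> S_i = -3.84*(-1.29)^i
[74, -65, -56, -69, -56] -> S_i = Random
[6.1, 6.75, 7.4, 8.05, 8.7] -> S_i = 6.10 + 0.65*i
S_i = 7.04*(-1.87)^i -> [7.04, -13.16, 24.62, -46.04, 86.09]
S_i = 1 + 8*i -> [1, 9, 17, 25, 33]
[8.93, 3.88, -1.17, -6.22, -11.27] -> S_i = 8.93 + -5.05*i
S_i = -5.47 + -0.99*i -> [-5.47, -6.46, -7.45, -8.44, -9.43]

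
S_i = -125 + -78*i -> [-125, -203, -281, -359, -437]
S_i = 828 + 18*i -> [828, 846, 864, 882, 900]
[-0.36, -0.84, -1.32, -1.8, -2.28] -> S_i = -0.36 + -0.48*i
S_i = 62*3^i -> [62, 186, 558, 1674, 5022]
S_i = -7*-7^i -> [-7, 49, -343, 2401, -16807]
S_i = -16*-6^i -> [-16, 96, -576, 3456, -20736]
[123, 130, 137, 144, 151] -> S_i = 123 + 7*i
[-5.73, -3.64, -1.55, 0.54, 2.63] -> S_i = -5.73 + 2.09*i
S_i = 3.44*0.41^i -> [3.44, 1.41, 0.58, 0.24, 0.1]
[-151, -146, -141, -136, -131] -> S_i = -151 + 5*i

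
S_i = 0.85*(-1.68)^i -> [0.85, -1.43, 2.4, -4.03, 6.77]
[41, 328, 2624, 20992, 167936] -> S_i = 41*8^i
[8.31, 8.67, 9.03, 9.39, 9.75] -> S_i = 8.31 + 0.36*i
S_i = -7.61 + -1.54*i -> [-7.61, -9.15, -10.69, -12.23, -13.77]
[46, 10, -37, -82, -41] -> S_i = Random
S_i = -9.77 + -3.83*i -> [-9.77, -13.6, -17.43, -21.26, -25.09]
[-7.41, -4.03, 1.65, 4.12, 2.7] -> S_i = Random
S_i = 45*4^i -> [45, 180, 720, 2880, 11520]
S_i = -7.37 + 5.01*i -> [-7.37, -2.36, 2.65, 7.66, 12.67]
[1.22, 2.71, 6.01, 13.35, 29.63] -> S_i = 1.22*2.22^i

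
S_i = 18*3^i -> [18, 54, 162, 486, 1458]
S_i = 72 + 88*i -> [72, 160, 248, 336, 424]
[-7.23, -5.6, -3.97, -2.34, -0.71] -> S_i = -7.23 + 1.63*i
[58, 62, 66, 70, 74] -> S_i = 58 + 4*i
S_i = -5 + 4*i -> [-5, -1, 3, 7, 11]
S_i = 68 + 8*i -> [68, 76, 84, 92, 100]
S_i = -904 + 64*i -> [-904, -840, -776, -712, -648]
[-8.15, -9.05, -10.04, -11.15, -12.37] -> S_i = -8.15*1.11^i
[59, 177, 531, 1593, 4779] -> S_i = 59*3^i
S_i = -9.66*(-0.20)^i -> [-9.66, 1.93, -0.39, 0.08, -0.02]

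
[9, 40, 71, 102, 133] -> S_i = 9 + 31*i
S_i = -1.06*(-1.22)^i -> [-1.06, 1.29, -1.58, 1.92, -2.35]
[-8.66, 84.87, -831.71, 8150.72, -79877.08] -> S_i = -8.66*(-9.80)^i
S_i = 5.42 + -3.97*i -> [5.42, 1.45, -2.52, -6.49, -10.46]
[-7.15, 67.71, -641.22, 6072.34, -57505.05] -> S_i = -7.15*(-9.47)^i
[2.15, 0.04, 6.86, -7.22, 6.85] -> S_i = Random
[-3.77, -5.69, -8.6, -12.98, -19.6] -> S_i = -3.77*1.51^i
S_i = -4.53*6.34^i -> [-4.53, -28.72, -182.09, -1154.43, -7319.06]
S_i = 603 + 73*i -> [603, 676, 749, 822, 895]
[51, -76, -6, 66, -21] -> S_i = Random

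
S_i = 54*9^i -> [54, 486, 4374, 39366, 354294]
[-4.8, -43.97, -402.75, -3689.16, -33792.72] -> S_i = -4.80*9.16^i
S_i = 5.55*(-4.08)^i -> [5.55, -22.64, 92.39, -376.94, 1537.92]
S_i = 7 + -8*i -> [7, -1, -9, -17, -25]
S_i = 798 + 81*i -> [798, 879, 960, 1041, 1122]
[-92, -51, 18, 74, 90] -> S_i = Random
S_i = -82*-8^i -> [-82, 656, -5248, 41984, -335872]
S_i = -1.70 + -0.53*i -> [-1.7, -2.23, -2.76, -3.29, -3.82]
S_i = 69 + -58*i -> [69, 11, -47, -105, -163]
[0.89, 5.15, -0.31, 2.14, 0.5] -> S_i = Random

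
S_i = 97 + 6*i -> [97, 103, 109, 115, 121]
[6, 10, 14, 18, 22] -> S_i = 6 + 4*i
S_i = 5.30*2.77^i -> [5.3, 14.68, 40.67, 112.65, 312.03]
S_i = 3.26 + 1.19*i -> [3.26, 4.45, 5.64, 6.83, 8.02]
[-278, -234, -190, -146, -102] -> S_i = -278 + 44*i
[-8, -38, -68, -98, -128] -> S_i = -8 + -30*i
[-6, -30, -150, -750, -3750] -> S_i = -6*5^i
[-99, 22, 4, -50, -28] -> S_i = Random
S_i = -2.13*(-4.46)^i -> [-2.13, 9.5, -42.37, 188.97, -842.79]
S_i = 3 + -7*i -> [3, -4, -11, -18, -25]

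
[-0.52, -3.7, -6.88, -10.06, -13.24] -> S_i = -0.52 + -3.18*i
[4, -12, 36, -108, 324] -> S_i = 4*-3^i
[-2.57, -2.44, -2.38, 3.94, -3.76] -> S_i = Random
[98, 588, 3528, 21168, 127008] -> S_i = 98*6^i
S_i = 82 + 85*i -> [82, 167, 252, 337, 422]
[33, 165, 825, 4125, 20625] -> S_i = 33*5^i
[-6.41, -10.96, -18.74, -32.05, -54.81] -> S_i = -6.41*1.71^i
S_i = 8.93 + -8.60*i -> [8.93, 0.33, -8.27, -16.87, -25.47]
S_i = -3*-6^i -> [-3, 18, -108, 648, -3888]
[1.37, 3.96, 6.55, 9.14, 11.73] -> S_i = 1.37 + 2.59*i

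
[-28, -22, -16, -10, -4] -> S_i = -28 + 6*i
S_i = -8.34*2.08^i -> [-8.34, -17.35, -36.08, -75.05, -156.11]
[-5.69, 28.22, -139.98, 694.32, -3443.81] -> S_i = -5.69*(-4.96)^i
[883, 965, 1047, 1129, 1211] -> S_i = 883 + 82*i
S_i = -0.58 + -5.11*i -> [-0.58, -5.69, -10.8, -15.91, -21.02]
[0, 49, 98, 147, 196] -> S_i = 0 + 49*i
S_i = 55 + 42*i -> [55, 97, 139, 181, 223]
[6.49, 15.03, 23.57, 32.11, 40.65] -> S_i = 6.49 + 8.54*i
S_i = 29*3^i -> [29, 87, 261, 783, 2349]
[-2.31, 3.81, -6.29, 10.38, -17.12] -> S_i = -2.31*(-1.65)^i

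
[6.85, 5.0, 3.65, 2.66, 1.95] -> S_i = 6.85*0.73^i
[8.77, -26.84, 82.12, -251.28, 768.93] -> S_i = 8.77*(-3.06)^i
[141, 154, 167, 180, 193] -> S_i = 141 + 13*i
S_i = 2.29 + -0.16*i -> [2.29, 2.13, 1.97, 1.81, 1.65]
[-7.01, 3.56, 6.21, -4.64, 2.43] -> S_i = Random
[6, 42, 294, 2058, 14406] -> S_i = 6*7^i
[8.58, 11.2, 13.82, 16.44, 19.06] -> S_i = 8.58 + 2.62*i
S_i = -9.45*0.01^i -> [-9.45, -0.09, -0.0, -0.0, -0.0]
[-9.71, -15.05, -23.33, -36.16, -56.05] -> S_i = -9.71*1.55^i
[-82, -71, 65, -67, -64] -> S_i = Random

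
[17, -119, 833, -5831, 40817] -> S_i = 17*-7^i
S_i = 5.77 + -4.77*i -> [5.77, 1.0, -3.77, -8.54, -13.31]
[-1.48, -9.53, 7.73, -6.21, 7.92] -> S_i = Random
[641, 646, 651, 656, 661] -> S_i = 641 + 5*i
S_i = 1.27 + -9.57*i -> [1.27, -8.3, -17.87, -27.44, -37.01]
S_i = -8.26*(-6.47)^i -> [-8.26, 53.44, -345.77, 2237.14, -14474.29]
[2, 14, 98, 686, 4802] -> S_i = 2*7^i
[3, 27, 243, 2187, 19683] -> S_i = 3*9^i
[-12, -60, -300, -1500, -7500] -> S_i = -12*5^i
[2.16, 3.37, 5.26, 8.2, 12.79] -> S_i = 2.16*1.56^i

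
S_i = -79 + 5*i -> [-79, -74, -69, -64, -59]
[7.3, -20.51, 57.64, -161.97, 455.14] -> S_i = 7.30*(-2.81)^i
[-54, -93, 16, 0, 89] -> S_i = Random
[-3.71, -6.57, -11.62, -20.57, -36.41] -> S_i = -3.71*1.77^i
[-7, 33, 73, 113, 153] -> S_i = -7 + 40*i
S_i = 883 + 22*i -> [883, 905, 927, 949, 971]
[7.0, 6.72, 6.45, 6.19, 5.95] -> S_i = 7.00*0.96^i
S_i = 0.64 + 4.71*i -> [0.64, 5.35, 10.06, 14.77, 19.48]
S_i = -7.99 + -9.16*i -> [-7.99, -17.15, -26.31, -35.47, -44.63]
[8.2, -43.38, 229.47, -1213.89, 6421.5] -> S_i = 8.20*(-5.29)^i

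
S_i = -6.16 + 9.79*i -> [-6.16, 3.63, 13.42, 23.21, 33.0]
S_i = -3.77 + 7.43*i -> [-3.77, 3.66, 11.09, 18.52, 25.95]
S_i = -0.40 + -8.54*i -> [-0.4, -8.94, -17.48, -26.02, -34.56]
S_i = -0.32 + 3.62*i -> [-0.32, 3.3, 6.92, 10.54, 14.16]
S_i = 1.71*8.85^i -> [1.71, 15.13, 133.93, 1185.29, 10489.85]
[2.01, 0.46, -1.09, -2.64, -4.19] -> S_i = 2.01 + -1.55*i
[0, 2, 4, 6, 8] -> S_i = 0 + 2*i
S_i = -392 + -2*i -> [-392, -394, -396, -398, -400]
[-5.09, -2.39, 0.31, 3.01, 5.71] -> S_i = -5.09 + 2.70*i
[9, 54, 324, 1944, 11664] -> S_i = 9*6^i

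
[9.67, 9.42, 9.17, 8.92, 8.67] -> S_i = 9.67 + -0.25*i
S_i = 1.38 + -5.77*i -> [1.38, -4.39, -10.16, -15.93, -21.7]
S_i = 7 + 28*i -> [7, 35, 63, 91, 119]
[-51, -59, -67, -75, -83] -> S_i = -51 + -8*i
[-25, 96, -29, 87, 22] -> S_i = Random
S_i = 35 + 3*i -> [35, 38, 41, 44, 47]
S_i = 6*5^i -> [6, 30, 150, 750, 3750]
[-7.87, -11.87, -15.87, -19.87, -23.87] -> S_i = -7.87 + -4.00*i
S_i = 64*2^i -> [64, 128, 256, 512, 1024]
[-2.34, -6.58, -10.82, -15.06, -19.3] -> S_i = -2.34 + -4.24*i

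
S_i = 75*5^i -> [75, 375, 1875, 9375, 46875]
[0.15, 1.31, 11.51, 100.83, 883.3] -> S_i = 0.15*8.76^i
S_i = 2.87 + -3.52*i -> [2.87, -0.65, -4.17, -7.69, -11.21]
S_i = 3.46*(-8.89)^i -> [3.46, -30.76, 273.45, -2430.98, 21611.41]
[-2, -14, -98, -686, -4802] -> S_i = -2*7^i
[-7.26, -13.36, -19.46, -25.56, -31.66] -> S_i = -7.26 + -6.10*i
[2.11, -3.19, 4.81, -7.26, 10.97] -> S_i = 2.11*(-1.51)^i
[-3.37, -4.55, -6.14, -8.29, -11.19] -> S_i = -3.37*1.35^i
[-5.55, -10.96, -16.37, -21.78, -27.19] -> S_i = -5.55 + -5.41*i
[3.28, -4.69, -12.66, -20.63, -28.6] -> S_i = 3.28 + -7.97*i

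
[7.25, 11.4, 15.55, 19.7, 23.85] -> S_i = 7.25 + 4.15*i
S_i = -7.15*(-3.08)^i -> [-7.15, 22.02, -67.83, 208.91, -643.44]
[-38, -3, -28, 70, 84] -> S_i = Random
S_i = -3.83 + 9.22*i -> [-3.83, 5.39, 14.61, 23.83, 33.05]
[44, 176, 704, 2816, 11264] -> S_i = 44*4^i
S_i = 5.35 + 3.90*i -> [5.35, 9.25, 13.15, 17.05, 20.95]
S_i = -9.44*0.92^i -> [-9.44, -8.68, -7.99, -7.35, -6.76]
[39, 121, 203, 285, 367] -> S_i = 39 + 82*i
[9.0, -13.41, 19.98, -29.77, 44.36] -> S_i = 9.00*(-1.49)^i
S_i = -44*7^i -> [-44, -308, -2156, -15092, -105644]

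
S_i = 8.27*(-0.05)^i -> [8.27, -0.41, 0.02, -0.0, 0.0]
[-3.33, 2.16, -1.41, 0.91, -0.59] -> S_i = -3.33*(-0.65)^i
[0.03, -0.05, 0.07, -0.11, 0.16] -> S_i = 0.03*(-1.52)^i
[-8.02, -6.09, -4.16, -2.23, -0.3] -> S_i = -8.02 + 1.93*i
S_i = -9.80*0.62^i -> [-9.8, -6.08, -3.77, -2.34, -1.45]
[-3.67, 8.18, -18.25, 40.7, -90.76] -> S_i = -3.67*(-2.23)^i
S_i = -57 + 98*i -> [-57, 41, 139, 237, 335]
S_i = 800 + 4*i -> [800, 804, 808, 812, 816]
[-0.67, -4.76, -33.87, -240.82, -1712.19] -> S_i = -0.67*7.11^i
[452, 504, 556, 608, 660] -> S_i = 452 + 52*i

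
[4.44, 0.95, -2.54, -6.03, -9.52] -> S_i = 4.44 + -3.49*i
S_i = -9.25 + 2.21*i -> [-9.25, -7.04, -4.83, -2.62, -0.41]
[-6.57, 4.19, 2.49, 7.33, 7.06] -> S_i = Random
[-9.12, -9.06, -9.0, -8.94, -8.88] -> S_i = -9.12 + 0.06*i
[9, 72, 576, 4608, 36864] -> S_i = 9*8^i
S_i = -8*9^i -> [-8, -72, -648, -5832, -52488]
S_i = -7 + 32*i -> [-7, 25, 57, 89, 121]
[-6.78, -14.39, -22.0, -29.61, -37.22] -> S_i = -6.78 + -7.61*i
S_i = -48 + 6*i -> [-48, -42, -36, -30, -24]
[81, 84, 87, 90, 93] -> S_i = 81 + 3*i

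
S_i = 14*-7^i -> [14, -98, 686, -4802, 33614]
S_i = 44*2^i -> [44, 88, 176, 352, 704]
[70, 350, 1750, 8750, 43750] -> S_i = 70*5^i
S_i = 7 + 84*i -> [7, 91, 175, 259, 343]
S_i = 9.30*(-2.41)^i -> [9.3, -22.41, 54.02, -130.18, 313.73]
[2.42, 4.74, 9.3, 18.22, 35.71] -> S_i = 2.42*1.96^i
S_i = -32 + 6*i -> [-32, -26, -20, -14, -8]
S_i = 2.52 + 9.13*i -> [2.52, 11.65, 20.78, 29.91, 39.04]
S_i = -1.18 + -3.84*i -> [-1.18, -5.02, -8.86, -12.7, -16.54]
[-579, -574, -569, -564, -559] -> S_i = -579 + 5*i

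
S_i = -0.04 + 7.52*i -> [-0.04, 7.48, 15.0, 22.52, 30.04]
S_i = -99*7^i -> [-99, -693, -4851, -33957, -237699]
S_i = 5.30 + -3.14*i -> [5.3, 2.16, -0.98, -4.12, -7.26]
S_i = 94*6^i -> [94, 564, 3384, 20304, 121824]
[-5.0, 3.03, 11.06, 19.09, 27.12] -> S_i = -5.00 + 8.03*i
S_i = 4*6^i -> [4, 24, 144, 864, 5184]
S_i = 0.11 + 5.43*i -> [0.11, 5.54, 10.97, 16.4, 21.83]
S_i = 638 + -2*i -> [638, 636, 634, 632, 630]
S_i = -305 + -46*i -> [-305, -351, -397, -443, -489]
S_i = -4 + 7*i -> [-4, 3, 10, 17, 24]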